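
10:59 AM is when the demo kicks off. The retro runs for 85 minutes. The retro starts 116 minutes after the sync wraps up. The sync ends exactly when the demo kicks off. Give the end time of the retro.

The sync ends at 10:59 AM.
The retro starts at 10:59 AM + 116 min = 12:55 PM.
The retro ends at 12:55 PM + 85 min = 2:20 PM.

2:20 PM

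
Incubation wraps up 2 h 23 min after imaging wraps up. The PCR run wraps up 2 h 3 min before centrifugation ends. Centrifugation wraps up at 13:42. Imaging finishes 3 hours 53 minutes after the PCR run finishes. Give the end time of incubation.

The PCR run ends at 13:42 − 123 min = 11:39.
Imaging ends at 11:39 + 233 min = 15:32.
Incubation ends at 15:32 + 143 min = 17:55.

17:55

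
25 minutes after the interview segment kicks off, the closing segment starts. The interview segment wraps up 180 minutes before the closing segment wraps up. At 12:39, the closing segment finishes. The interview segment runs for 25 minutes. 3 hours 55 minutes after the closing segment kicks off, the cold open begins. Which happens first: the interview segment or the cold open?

The interview segment ends at 12:39 − 180 min = 09:39.
The interview segment starts at 09:39 − 25 min = 09:14.
The closing segment starts at 09:14 + 25 min = 09:39.
The cold open starts at 09:39 + 235 min = 13:34.
The interview segment starts at 09:14 and the cold open starts at 13:34, so the interview segment is first.

the interview segment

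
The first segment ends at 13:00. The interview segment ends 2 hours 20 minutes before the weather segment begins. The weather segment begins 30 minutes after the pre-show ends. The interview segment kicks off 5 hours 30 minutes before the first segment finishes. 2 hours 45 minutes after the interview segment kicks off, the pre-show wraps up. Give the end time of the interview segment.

08:25

The interview segment starts at 13:00 − 330 min = 07:30.
The pre-show ends at 07:30 + 165 min = 10:15.
The weather segment starts at 10:15 + 30 min = 10:45.
The interview segment ends at 10:45 − 140 min = 08:25.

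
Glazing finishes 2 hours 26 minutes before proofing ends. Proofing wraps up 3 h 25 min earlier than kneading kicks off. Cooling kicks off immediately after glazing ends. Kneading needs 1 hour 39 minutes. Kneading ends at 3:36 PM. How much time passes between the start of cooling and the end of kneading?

450 minutes

Kneading starts at 3:36 PM − 99 min = 1:57 PM.
Proofing ends at 1:57 PM − 205 min = 10:32 AM.
Glazing ends at 10:32 AM − 146 min = 8:06 AM.
So cooling starts at 8:06 AM.
From 8:06 AM to 3:36 PM is 450 minutes.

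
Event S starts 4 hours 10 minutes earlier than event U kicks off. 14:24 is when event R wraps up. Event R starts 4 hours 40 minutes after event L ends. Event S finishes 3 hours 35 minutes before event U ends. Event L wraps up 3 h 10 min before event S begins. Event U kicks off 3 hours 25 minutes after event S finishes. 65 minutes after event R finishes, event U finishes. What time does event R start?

Event U ends at 14:24 + 65 min = 15:29.
Event S ends at 15:29 − 215 min = 11:54.
Event U starts at 11:54 + 205 min = 15:19.
Event S starts at 15:19 − 250 min = 11:09.
Event L ends at 11:09 − 190 min = 07:59.
Event R starts at 07:59 + 280 min = 12:39.

12:39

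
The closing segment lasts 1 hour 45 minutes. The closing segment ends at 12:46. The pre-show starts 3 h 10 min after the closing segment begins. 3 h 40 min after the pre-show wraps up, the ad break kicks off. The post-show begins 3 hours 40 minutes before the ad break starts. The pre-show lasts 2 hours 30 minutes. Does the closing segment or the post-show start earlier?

The closing segment starts at 12:46 − 105 min = 11:01.
The pre-show starts at 11:01 + 190 min = 14:11.
The pre-show ends at 14:11 + 150 min = 16:41.
The ad break starts at 16:41 + 220 min = 20:21.
The post-show starts at 20:21 − 220 min = 16:41.
The closing segment starts at 11:01 and the post-show starts at 16:41, so the closing segment is first.

the closing segment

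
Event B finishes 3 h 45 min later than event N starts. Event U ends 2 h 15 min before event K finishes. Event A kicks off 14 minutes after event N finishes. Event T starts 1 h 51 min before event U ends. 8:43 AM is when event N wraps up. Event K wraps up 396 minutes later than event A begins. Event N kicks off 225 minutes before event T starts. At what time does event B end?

11:27 AM

Event A starts at 8:43 AM + 14 min = 8:57 AM.
Event K ends at 8:57 AM + 396 min = 3:33 PM.
Event U ends at 3:33 PM − 135 min = 1:18 PM.
Event T starts at 1:18 PM − 111 min = 11:27 AM.
Event N starts at 11:27 AM − 225 min = 7:42 AM.
Event B ends at 7:42 AM + 225 min = 11:27 AM.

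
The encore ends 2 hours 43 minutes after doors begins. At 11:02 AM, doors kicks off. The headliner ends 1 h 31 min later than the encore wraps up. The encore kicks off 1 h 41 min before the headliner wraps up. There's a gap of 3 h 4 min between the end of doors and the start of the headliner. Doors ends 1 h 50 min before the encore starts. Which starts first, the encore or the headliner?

the encore

The encore ends at 11:02 AM + 163 min = 1:45 PM.
The headliner ends at 1:45 PM + 91 min = 3:16 PM.
The encore starts at 3:16 PM − 101 min = 1:35 PM.
Doors ends at 1:35 PM − 110 min = 11:45 AM.
The headliner starts at 11:45 AM + 184 min = 2:49 PM.
The encore starts at 1:35 PM and the headliner starts at 2:49 PM, so the encore is first.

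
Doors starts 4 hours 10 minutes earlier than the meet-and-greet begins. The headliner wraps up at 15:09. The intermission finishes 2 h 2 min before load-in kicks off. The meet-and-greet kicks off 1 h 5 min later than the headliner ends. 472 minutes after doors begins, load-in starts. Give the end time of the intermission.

The meet-and-greet starts at 15:09 + 65 min = 16:14.
Doors starts at 16:14 − 250 min = 12:04.
Load-in starts at 12:04 + 472 min = 19:56.
The intermission ends at 19:56 − 122 min = 17:54.

17:54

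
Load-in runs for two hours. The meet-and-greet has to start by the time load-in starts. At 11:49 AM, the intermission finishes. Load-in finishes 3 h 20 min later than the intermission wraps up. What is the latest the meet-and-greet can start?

1:09 PM

Load-in ends at 11:49 AM + 200 min = 3:09 PM.
Load-in starts at 3:09 PM − 120 min = 1:09 PM.
The meet-and-greet is bounded by load-in, so the latest it can start is 1:09 PM.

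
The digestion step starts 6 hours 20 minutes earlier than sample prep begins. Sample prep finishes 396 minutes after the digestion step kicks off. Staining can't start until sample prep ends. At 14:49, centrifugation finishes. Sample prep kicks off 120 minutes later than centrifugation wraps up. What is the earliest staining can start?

Sample prep starts at 14:49 + 120 min = 16:49.
The digestion step starts at 16:49 − 380 min = 10:29.
Sample prep ends at 10:29 + 396 min = 17:05.
Staining is bounded by sample prep, so the earliest it can start is 17:05.

17:05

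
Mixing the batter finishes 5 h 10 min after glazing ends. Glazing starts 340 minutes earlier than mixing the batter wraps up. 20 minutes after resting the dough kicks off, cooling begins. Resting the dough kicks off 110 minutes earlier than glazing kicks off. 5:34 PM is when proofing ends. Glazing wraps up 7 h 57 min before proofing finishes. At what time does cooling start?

Glazing ends at 5:34 PM − 477 min = 9:37 AM.
Mixing the batter ends at 9:37 AM + 310 min = 2:47 PM.
Glazing starts at 2:47 PM − 340 min = 9:07 AM.
Resting the dough starts at 9:07 AM − 110 min = 7:17 AM.
Cooling starts at 7:17 AM + 20 min = 7:37 AM.

7:37 AM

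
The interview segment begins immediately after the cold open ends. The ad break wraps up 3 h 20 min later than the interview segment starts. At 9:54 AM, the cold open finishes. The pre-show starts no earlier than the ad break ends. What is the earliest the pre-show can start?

1:14 PM

The interview segment starts at 9:54 AM.
The ad break ends at 9:54 AM + 200 min = 1:14 PM.
The pre-show is bounded by the ad break, so the earliest it can start is 1:14 PM.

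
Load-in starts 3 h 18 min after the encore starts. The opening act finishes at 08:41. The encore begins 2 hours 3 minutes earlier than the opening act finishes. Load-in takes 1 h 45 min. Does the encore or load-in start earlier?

The encore starts at 08:41 − 123 min = 06:38.
Load-in starts at 06:38 + 198 min = 09:56.
The encore starts at 06:38 and load-in starts at 09:56, so the encore is first.

the encore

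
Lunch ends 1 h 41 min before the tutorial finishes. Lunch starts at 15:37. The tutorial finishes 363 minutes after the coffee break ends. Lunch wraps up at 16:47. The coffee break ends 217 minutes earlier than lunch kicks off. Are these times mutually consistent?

No

The coffee break ends at 15:37 − 217 min = 12:00.
The tutorial ends at 12:00 + 363 min = 18:03.
Lunch ends at 18:03 − 101 min = 16:22.
But lunch is also said to end at 16:47 — a 25-minute conflict.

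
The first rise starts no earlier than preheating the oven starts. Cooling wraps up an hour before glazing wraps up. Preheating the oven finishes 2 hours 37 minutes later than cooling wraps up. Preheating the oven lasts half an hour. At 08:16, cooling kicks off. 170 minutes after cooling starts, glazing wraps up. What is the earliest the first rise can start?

12:13

Glazing ends at 08:16 + 170 min = 11:06.
Cooling ends at 11:06 − 60 min = 10:06.
Preheating the oven ends at 10:06 + 157 min = 12:43.
Preheating the oven starts at 12:43 − 30 min = 12:13.
The first rise is bounded by preheating the oven, so the earliest it can start is 12:13.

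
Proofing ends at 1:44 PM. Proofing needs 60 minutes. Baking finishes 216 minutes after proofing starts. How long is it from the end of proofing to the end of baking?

Proofing starts at 1:44 PM − 60 min = 12:44 PM.
Baking ends at 12:44 PM + 216 min = 4:20 PM.
From 1:44 PM to 4:20 PM is 2 hours 36 minutes.

2 hours 36 minutes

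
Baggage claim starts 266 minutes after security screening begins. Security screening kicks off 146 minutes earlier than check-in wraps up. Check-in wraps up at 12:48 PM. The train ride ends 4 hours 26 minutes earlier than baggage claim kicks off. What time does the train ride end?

10:22 AM

Security screening starts at 12:48 PM − 146 min = 10:22 AM.
Baggage claim starts at 10:22 AM + 266 min = 2:48 PM.
The train ride ends at 2:48 PM − 266 min = 10:22 AM.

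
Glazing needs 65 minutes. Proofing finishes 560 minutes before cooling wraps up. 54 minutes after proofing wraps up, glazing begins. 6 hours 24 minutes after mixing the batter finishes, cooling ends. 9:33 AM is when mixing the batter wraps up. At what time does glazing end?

Cooling ends at 9:33 AM + 384 min = 3:57 PM.
Proofing ends at 3:57 PM − 560 min = 6:37 AM.
Glazing starts at 6:37 AM + 54 min = 7:31 AM.
Glazing ends at 7:31 AM + 65 min = 8:36 AM.

8:36 AM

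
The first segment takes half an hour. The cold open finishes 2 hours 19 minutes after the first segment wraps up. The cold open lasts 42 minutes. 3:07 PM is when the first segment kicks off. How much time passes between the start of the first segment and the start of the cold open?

The first segment ends at 3:07 PM + 30 min = 3:37 PM.
The cold open ends at 3:37 PM + 139 min = 5:56 PM.
The cold open starts at 5:56 PM − 42 min = 5:14 PM.
From 3:07 PM to 5:14 PM is 2 h 7 min.

2 h 7 min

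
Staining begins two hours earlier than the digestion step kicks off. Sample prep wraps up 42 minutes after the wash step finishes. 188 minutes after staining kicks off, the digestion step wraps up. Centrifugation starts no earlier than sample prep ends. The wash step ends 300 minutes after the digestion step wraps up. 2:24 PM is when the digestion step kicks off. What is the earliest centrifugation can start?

Staining starts at 2:24 PM − 120 min = 12:24 PM.
The digestion step ends at 12:24 PM + 188 min = 3:32 PM.
The wash step ends at 3:32 PM + 300 min = 8:32 PM.
Sample prep ends at 8:32 PM + 42 min = 9:14 PM.
Centrifugation is bounded by sample prep, so the earliest it can start is 9:14 PM.

9:14 PM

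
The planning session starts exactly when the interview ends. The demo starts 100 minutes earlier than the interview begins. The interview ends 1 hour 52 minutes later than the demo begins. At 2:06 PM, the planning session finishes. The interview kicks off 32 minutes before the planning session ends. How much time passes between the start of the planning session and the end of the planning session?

20 minutes

The interview starts at 2:06 PM − 32 min = 1:34 PM.
The demo starts at 1:34 PM − 100 min = 11:54 AM.
The interview ends at 11:54 AM + 112 min = 1:46 PM.
So the planning session starts at 1:46 PM.
From 1:46 PM to 2:06 PM is 20 minutes.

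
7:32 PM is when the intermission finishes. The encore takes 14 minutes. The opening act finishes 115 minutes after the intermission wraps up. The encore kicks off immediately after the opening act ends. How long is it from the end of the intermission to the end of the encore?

2 hours 9 minutes

The opening act ends at 7:32 PM + 115 min = 9:27 PM.
So the encore starts at 9:27 PM.
The encore ends at 9:27 PM + 14 min = 9:41 PM.
From 7:32 PM to 9:41 PM is 2 hours 9 minutes.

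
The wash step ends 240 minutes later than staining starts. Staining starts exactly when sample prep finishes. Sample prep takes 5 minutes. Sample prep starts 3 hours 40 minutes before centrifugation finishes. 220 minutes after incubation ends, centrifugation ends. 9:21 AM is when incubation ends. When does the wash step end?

Centrifugation ends at 9:21 AM + 220 min = 1:01 PM.
Sample prep starts at 1:01 PM − 220 min = 9:21 AM.
Sample prep ends at 9:21 AM + 5 min = 9:26 AM.
So staining starts at 9:26 AM.
The wash step ends at 9:26 AM + 240 min = 1:26 PM.

1:26 PM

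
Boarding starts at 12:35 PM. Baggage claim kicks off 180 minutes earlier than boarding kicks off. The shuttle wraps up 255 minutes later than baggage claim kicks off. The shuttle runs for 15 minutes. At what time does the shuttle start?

1:35 PM

Baggage claim starts at 12:35 PM − 180 min = 9:35 AM.
The shuttle ends at 9:35 AM + 255 min = 1:50 PM.
The shuttle starts at 1:50 PM − 15 min = 1:35 PM.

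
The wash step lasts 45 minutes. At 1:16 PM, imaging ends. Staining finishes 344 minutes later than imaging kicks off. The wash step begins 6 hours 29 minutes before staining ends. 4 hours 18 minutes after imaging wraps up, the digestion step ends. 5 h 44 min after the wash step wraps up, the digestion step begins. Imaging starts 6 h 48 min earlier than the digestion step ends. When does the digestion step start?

4:30 PM

The digestion step ends at 1:16 PM + 258 min = 5:34 PM.
Imaging starts at 5:34 PM − 408 min = 10:46 AM.
Staining ends at 10:46 AM + 344 min = 4:30 PM.
The wash step starts at 4:30 PM − 389 min = 10:01 AM.
The wash step ends at 10:01 AM + 45 min = 10:46 AM.
The digestion step starts at 10:46 AM + 344 min = 4:30 PM.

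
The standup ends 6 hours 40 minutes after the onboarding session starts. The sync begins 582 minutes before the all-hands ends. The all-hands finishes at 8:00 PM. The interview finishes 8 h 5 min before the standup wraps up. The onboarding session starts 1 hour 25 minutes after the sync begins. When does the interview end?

The sync starts at 8:00 PM − 582 min = 10:18 AM.
The onboarding session starts at 10:18 AM + 85 min = 11:43 AM.
The standup ends at 11:43 AM + 400 min = 6:23 PM.
The interview ends at 6:23 PM − 485 min = 10:18 AM.

10:18 AM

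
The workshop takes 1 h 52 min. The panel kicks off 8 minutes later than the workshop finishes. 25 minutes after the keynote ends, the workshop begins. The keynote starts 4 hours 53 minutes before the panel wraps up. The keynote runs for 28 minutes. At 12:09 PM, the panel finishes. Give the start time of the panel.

10:09 AM

The keynote starts at 12:09 PM − 293 min = 7:16 AM.
The keynote ends at 7:16 AM + 28 min = 7:44 AM.
The workshop starts at 7:44 AM + 25 min = 8:09 AM.
The workshop ends at 8:09 AM + 112 min = 10:01 AM.
The panel starts at 10:01 AM + 8 min = 10:09 AM.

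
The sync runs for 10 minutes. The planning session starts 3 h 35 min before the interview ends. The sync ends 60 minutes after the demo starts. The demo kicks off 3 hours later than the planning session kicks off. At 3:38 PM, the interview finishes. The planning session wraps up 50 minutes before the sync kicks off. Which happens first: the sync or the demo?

the demo

The planning session starts at 3:38 PM − 215 min = 12:03 PM.
The demo starts at 12:03 PM + 180 min = 3:03 PM.
The sync ends at 3:03 PM + 60 min = 4:03 PM.
The sync starts at 4:03 PM − 10 min = 3:53 PM.
The sync starts at 3:53 PM and the demo starts at 3:03 PM, so the demo is first.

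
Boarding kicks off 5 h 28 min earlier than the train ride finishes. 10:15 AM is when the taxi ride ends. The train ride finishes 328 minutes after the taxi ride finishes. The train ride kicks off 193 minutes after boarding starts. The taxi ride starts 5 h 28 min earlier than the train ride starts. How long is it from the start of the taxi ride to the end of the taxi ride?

2 hours 15 minutes

The train ride ends at 10:15 AM + 328 min = 3:43 PM.
Boarding starts at 3:43 PM − 328 min = 10:15 AM.
The train ride starts at 10:15 AM + 193 min = 1:28 PM.
The taxi ride starts at 1:28 PM − 328 min = 8:00 AM.
From 8:00 AM to 10:15 AM is 2 hours 15 minutes.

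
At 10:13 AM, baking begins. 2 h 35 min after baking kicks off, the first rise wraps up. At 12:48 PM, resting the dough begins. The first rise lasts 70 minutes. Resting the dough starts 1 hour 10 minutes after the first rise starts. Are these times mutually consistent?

Yes

The first rise ends at 10:13 AM + 155 min = 12:48 PM.
The first rise starts at 12:48 PM − 70 min = 11:38 AM.
Resting the dough starts at 11:38 AM + 70 min = 12:48 PM.
That matches the stated 12:48 PM, so the schedule is consistent.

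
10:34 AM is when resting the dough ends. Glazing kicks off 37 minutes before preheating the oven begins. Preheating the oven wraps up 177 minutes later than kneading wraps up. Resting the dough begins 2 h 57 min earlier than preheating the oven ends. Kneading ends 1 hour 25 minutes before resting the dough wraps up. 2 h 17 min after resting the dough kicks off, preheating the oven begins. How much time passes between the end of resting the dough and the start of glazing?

15 minutes

Kneading ends at 10:34 AM − 85 min = 9:09 AM.
Preheating the oven ends at 9:09 AM + 177 min = 12:06 PM.
Resting the dough starts at 12:06 PM − 177 min = 9:09 AM.
Preheating the oven starts at 9:09 AM + 137 min = 11:26 AM.
Glazing starts at 11:26 AM − 37 min = 10:49 AM.
From 10:34 AM to 10:49 AM is 15 minutes.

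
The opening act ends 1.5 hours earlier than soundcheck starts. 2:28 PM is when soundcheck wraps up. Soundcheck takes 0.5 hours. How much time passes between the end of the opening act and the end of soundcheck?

Soundcheck starts at 2:28 PM − 30 min = 1:58 PM.
The opening act ends at 1:58 PM − 90 min = 12:28 PM.
From 12:28 PM to 2:28 PM is 120 minutes.

120 minutes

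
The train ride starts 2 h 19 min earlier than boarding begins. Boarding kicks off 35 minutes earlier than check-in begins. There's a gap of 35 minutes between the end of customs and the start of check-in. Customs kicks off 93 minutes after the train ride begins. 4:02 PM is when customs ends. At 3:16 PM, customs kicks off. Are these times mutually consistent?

Yes

Check-in starts at 4:02 PM + 35 min = 4:37 PM.
Boarding starts at 4:37 PM − 35 min = 4:02 PM.
The train ride starts at 4:02 PM − 139 min = 1:43 PM.
Customs starts at 1:43 PM + 93 min = 3:16 PM.
That matches the stated 3:16 PM, so the schedule is consistent.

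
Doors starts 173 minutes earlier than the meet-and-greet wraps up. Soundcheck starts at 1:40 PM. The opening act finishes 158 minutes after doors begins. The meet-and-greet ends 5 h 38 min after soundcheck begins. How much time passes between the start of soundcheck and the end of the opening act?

323 minutes

The meet-and-greet ends at 1:40 PM + 338 min = 7:18 PM.
Doors starts at 7:18 PM − 173 min = 4:25 PM.
The opening act ends at 4:25 PM + 158 min = 7:03 PM.
From 1:40 PM to 7:03 PM is 323 minutes.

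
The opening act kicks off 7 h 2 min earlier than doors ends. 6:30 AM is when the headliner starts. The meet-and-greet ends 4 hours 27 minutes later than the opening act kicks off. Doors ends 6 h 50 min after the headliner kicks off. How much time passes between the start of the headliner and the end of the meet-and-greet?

4 h 15 min

Doors ends at 6:30 AM + 410 min = 1:20 PM.
The opening act starts at 1:20 PM − 422 min = 6:18 AM.
The meet-and-greet ends at 6:18 AM + 267 min = 10:45 AM.
From 6:30 AM to 10:45 AM is 4 h 15 min.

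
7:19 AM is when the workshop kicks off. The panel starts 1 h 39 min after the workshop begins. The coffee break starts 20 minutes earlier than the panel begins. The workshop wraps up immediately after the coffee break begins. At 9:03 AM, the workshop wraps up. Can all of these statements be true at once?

No

The panel starts at 7:19 AM + 99 min = 8:58 AM.
The coffee break starts at 8:58 AM − 20 min = 8:38 AM.
So the workshop ends at 8:38 AM.
But the workshop is also said to end at 9:03 AM — a 25-minute conflict.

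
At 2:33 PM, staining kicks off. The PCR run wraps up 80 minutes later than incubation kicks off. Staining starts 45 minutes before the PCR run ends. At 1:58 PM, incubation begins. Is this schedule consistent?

Yes

The PCR run ends at 1:58 PM + 80 min = 3:18 PM.
Staining starts at 3:18 PM − 45 min = 2:33 PM.
That matches the stated 2:33 PM, so the schedule is consistent.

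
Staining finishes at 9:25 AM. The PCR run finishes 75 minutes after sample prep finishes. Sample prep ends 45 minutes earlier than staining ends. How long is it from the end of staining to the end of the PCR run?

Sample prep ends at 9:25 AM − 45 min = 8:40 AM.
The PCR run ends at 8:40 AM + 75 min = 9:55 AM.
From 9:25 AM to 9:55 AM is 30 minutes.

30 minutes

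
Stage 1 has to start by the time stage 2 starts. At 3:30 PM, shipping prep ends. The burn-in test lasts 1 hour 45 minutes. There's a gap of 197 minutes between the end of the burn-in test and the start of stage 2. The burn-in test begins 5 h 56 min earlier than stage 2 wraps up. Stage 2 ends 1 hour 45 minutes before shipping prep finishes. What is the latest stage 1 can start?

Stage 2 ends at 3:30 PM − 105 min = 1:45 PM.
The burn-in test starts at 1:45 PM − 356 min = 7:49 AM.
The burn-in test ends at 7:49 AM + 105 min = 9:34 AM.
Stage 2 starts at 9:34 AM + 197 min = 12:51 PM.
Stage 1 is bounded by stage 2, so the latest it can start is 12:51 PM.

12:51 PM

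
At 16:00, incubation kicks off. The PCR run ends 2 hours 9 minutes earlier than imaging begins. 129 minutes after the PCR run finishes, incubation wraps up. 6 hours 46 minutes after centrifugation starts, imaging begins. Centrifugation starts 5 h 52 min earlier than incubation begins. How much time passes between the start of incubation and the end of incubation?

54 minutes

Centrifugation starts at 16:00 − 352 min = 10:08.
Imaging starts at 10:08 + 406 min = 16:54.
The PCR run ends at 16:54 − 129 min = 14:45.
Incubation ends at 14:45 + 129 min = 16:54.
From 16:00 to 16:54 is 54 minutes.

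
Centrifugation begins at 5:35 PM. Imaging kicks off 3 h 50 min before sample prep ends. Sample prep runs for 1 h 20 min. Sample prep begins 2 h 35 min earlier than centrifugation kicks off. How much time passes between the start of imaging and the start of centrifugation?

5 h 5 min

Sample prep starts at 5:35 PM − 155 min = 3:00 PM.
Sample prep ends at 3:00 PM + 80 min = 4:20 PM.
Imaging starts at 4:20 PM − 230 min = 12:30 PM.
From 12:30 PM to 5:35 PM is 5 h 5 min.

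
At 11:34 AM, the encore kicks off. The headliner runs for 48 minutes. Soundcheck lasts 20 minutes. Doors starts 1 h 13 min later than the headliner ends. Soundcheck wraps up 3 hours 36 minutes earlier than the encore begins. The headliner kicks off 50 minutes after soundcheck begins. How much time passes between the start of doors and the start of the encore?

Soundcheck ends at 11:34 AM − 216 min = 7:58 AM.
Soundcheck starts at 7:58 AM − 20 min = 7:38 AM.
The headliner starts at 7:38 AM + 50 min = 8:28 AM.
The headliner ends at 8:28 AM + 48 min = 9:16 AM.
Doors starts at 9:16 AM + 73 min = 10:29 AM.
From 10:29 AM to 11:34 AM is 65 minutes.

65 minutes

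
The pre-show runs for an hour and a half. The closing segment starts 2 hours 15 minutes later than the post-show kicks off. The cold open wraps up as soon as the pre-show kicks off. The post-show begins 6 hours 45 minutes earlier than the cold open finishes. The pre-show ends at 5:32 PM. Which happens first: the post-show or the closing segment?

the post-show

The pre-show starts at 5:32 PM − 90 min = 4:02 PM.
So the cold open ends at 4:02 PM.
The post-show starts at 4:02 PM − 405 min = 9:17 AM.
The closing segment starts at 9:17 AM + 135 min = 11:32 AM.
The post-show starts at 9:17 AM and the closing segment starts at 11:32 AM, so the post-show is first.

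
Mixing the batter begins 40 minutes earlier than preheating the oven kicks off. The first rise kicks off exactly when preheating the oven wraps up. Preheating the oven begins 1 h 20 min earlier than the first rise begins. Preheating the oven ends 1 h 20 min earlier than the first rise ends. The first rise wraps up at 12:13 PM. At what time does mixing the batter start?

8:53 AM

Preheating the oven ends at 12:13 PM − 80 min = 10:53 AM.
So the first rise starts at 10:53 AM.
Preheating the oven starts at 10:53 AM − 80 min = 9:33 AM.
Mixing the batter starts at 9:33 AM − 40 min = 8:53 AM.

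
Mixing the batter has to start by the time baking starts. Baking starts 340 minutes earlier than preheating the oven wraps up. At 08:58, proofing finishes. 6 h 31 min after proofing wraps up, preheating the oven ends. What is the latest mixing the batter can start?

Preheating the oven ends at 08:58 + 391 min = 15:29.
Baking starts at 15:29 − 340 min = 09:49.
Mixing the batter is bounded by baking, so the latest it can start is 09:49.

09:49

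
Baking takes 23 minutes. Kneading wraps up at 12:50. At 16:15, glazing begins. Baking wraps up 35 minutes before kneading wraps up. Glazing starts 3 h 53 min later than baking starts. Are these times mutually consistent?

Baking ends at 12:50 − 35 min = 12:15.
Baking starts at 12:15 − 23 min = 11:52.
Glazing starts at 11:52 + 233 min = 15:45.
But glazing is also said to start at 16:15 — a 30-minute conflict.

No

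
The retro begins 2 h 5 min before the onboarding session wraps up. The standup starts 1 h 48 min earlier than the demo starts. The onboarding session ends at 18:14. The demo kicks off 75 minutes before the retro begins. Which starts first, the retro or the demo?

the demo

The retro starts at 18:14 − 125 min = 16:09.
The demo starts at 16:09 − 75 min = 14:54.
The retro starts at 16:09 and the demo starts at 14:54, so the demo is first.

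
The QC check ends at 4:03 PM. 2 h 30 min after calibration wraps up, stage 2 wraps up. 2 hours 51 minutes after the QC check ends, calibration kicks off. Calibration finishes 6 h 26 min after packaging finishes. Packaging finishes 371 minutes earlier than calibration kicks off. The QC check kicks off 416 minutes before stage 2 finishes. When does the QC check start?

Calibration starts at 4:03 PM + 171 min = 6:54 PM.
Packaging ends at 6:54 PM − 371 min = 12:43 PM.
Calibration ends at 12:43 PM + 386 min = 7:09 PM.
Stage 2 ends at 7:09 PM + 150 min = 9:39 PM.
The QC check starts at 9:39 PM − 416 min = 2:43 PM.

2:43 PM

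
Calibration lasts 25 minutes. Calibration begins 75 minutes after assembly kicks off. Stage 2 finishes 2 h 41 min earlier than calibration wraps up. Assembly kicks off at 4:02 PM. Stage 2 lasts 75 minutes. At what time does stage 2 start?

1:46 PM

Calibration starts at 4:02 PM + 75 min = 5:17 PM.
Calibration ends at 5:17 PM + 25 min = 5:42 PM.
Stage 2 ends at 5:42 PM − 161 min = 3:01 PM.
Stage 2 starts at 3:01 PM − 75 min = 1:46 PM.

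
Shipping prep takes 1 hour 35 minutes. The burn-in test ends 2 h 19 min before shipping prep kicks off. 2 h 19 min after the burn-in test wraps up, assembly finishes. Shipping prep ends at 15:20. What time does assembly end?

Shipping prep starts at 15:20 − 95 min = 13:45.
The burn-in test ends at 13:45 − 139 min = 11:26.
Assembly ends at 11:26 + 139 min = 13:45.

13:45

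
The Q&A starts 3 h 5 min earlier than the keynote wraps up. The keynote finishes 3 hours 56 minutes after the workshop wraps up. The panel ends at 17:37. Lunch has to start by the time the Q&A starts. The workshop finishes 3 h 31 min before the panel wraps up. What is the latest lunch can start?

14:57

The workshop ends at 17:37 − 211 min = 14:06.
The keynote ends at 14:06 + 236 min = 18:02.
The Q&A starts at 18:02 − 185 min = 14:57.
Lunch is bounded by the Q&A, so the latest it can start is 14:57.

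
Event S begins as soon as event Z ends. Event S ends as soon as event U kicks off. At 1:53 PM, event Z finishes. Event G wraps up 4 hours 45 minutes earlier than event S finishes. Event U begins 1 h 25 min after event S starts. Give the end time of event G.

10:33 AM

Event S starts at 1:53 PM.
Event U starts at 1:53 PM + 85 min = 3:18 PM.
So event S ends at 3:18 PM.
Event G ends at 3:18 PM − 285 min = 10:33 AM.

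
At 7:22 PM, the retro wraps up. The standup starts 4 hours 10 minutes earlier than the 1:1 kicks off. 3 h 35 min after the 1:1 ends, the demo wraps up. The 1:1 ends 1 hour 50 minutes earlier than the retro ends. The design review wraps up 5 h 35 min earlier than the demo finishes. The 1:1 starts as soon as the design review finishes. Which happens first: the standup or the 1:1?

the standup

The 1:1 ends at 7:22 PM − 110 min = 5:32 PM.
The demo ends at 5:32 PM + 215 min = 9:07 PM.
The design review ends at 9:07 PM − 335 min = 3:32 PM.
So the 1:1 starts at 3:32 PM.
The standup starts at 3:32 PM − 250 min = 11:22 AM.
The standup starts at 11:22 AM and the 1:1 starts at 3:32 PM, so the standup is first.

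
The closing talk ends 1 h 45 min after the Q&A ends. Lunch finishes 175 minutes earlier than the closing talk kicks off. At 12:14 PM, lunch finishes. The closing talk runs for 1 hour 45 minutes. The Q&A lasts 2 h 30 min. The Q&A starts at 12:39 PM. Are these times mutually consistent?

Yes

The Q&A ends at 12:39 PM + 150 min = 3:09 PM.
The closing talk ends at 3:09 PM + 105 min = 4:54 PM.
The closing talk starts at 4:54 PM − 105 min = 3:09 PM.
Lunch ends at 3:09 PM − 175 min = 12:14 PM.
That matches the stated 12:14 PM, so the schedule is consistent.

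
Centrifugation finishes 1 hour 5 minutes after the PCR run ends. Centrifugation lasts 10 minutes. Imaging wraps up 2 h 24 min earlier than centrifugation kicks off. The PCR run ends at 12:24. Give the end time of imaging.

10:55

Centrifugation ends at 12:24 + 65 min = 13:29.
Centrifugation starts at 13:29 − 10 min = 13:19.
Imaging ends at 13:19 − 144 min = 10:55.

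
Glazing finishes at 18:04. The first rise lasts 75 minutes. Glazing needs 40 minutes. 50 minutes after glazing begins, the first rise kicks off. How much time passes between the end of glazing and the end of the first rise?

1 h 25 min

Glazing starts at 18:04 − 40 min = 17:24.
The first rise starts at 17:24 + 50 min = 18:14.
The first rise ends at 18:14 + 75 min = 19:29.
From 18:04 to 19:29 is 1 h 25 min.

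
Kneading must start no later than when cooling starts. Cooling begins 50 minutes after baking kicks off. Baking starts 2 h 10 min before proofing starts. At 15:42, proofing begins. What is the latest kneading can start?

14:22

Baking starts at 15:42 − 130 min = 13:32.
Cooling starts at 13:32 + 50 min = 14:22.
Kneading is bounded by cooling, so the latest it can start is 14:22.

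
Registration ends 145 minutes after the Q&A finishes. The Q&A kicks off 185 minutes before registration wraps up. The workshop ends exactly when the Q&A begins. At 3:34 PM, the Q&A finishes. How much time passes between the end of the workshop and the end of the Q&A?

40 minutes

Registration ends at 3:34 PM + 145 min = 5:59 PM.
The Q&A starts at 5:59 PM − 185 min = 2:54 PM.
So the workshop ends at 2:54 PM.
From 2:54 PM to 3:34 PM is 40 minutes.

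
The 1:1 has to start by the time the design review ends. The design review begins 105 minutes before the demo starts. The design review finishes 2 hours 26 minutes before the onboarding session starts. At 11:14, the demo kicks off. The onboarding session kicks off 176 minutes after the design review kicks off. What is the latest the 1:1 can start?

09:59

The design review starts at 11:14 − 105 min = 09:29.
The onboarding session starts at 09:29 + 176 min = 12:25.
The design review ends at 12:25 − 146 min = 09:59.
The 1:1 is bounded by the design review, so the latest it can start is 09:59.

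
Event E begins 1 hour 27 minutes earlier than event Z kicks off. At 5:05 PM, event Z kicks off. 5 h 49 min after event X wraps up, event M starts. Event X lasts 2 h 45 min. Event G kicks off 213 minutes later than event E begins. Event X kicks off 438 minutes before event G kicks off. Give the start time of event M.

8:27 PM

Event E starts at 5:05 PM − 87 min = 3:38 PM.
Event G starts at 3:38 PM + 213 min = 7:11 PM.
Event X starts at 7:11 PM − 438 min = 11:53 AM.
Event X ends at 11:53 AM + 165 min = 2:38 PM.
Event M starts at 2:38 PM + 349 min = 8:27 PM.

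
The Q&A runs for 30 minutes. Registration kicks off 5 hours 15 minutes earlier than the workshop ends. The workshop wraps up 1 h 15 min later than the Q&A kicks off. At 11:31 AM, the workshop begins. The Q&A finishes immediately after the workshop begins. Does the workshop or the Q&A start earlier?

The Q&A ends at 11:31 AM.
The Q&A starts at 11:31 AM − 30 min = 11:01 AM.
The workshop starts at 11:31 AM and the Q&A starts at 11:01 AM, so the Q&A is first.

the Q&A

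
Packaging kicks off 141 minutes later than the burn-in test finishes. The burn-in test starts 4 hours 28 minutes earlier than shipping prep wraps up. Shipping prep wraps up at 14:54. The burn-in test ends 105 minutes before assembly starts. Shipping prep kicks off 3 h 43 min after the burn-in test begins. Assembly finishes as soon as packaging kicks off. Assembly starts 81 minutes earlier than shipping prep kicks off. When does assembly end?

13:24

The burn-in test starts at 14:54 − 268 min = 10:26.
Shipping prep starts at 10:26 + 223 min = 14:09.
Assembly starts at 14:09 − 81 min = 12:48.
The burn-in test ends at 12:48 − 105 min = 11:03.
Packaging starts at 11:03 + 141 min = 13:24.
So assembly ends at 13:24.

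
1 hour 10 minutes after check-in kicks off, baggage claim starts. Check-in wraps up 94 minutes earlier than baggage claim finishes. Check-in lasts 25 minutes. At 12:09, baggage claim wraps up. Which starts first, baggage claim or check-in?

Check-in ends at 12:09 − 94 min = 10:35.
Check-in starts at 10:35 − 25 min = 10:10.
Baggage claim starts at 10:10 + 70 min = 11:20.
Baggage claim starts at 11:20 and check-in starts at 10:10, so check-in is first.

check-in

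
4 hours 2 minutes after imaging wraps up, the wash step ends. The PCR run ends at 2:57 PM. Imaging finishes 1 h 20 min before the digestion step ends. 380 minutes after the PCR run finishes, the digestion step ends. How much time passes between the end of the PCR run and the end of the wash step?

The digestion step ends at 2:57 PM + 380 min = 9:17 PM.
Imaging ends at 9:17 PM − 80 min = 7:57 PM.
The wash step ends at 7:57 PM + 242 min = 11:59 PM.
From 2:57 PM to 11:59 PM is 9 hours 2 minutes.

9 hours 2 minutes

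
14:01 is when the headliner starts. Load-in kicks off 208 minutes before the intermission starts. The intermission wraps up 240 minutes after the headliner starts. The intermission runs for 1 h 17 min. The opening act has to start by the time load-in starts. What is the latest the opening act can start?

The intermission ends at 14:01 + 240 min = 18:01.
The intermission starts at 18:01 − 77 min = 16:44.
Load-in starts at 16:44 − 208 min = 13:16.
The opening act is bounded by load-in, so the latest it can start is 13:16.

13:16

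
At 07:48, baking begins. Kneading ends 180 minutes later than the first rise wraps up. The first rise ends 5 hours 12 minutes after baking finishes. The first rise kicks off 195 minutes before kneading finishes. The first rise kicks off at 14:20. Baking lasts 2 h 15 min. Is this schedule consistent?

Baking ends at 07:48 + 135 min = 10:03.
The first rise ends at 10:03 + 312 min = 15:15.
Kneading ends at 15:15 + 180 min = 18:15.
The first rise starts at 18:15 − 195 min = 15:00.
But the first rise is also said to start at 14:20 — a 40-minute conflict.

No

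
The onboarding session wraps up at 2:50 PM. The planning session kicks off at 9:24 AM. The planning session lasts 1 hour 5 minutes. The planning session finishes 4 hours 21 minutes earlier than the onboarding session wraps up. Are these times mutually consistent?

The planning session ends at 2:50 PM − 261 min = 10:29 AM.
The planning session starts at 10:29 AM − 65 min = 9:24 AM.
That matches the stated 9:24 AM, so the schedule is consistent.

Yes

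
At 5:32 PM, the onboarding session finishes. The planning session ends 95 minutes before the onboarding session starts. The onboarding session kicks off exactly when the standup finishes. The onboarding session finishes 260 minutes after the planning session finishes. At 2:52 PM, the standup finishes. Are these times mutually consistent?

The onboarding session starts at 2:52 PM.
The planning session ends at 2:52 PM − 95 min = 1:17 PM.
The onboarding session ends at 1:17 PM + 260 min = 5:37 PM.
But the onboarding session is also said to end at 5:32 PM — a 5-minute conflict.

No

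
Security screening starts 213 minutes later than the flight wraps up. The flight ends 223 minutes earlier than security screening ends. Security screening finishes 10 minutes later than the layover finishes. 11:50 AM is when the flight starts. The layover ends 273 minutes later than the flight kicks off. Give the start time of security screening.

The layover ends at 11:50 AM + 273 min = 4:23 PM.
Security screening ends at 4:23 PM + 10 min = 4:33 PM.
The flight ends at 4:33 PM − 223 min = 12:50 PM.
Security screening starts at 12:50 PM + 213 min = 4:23 PM.

4:23 PM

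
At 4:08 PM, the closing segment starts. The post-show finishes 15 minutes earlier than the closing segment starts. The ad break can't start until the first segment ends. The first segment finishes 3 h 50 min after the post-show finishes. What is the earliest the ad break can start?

The post-show ends at 4:08 PM − 15 min = 3:53 PM.
The first segment ends at 3:53 PM + 230 min = 7:43 PM.
The ad break is bounded by the first segment, so the earliest it can start is 7:43 PM.

7:43 PM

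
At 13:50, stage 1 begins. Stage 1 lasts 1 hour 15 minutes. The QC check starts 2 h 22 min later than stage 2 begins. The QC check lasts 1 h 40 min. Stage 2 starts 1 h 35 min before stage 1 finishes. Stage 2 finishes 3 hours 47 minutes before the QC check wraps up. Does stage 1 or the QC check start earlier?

Stage 1 ends at 13:50 + 75 min = 15:05.
Stage 2 starts at 15:05 − 95 min = 13:30.
The QC check starts at 13:30 + 142 min = 15:52.
Stage 1 starts at 13:50 and the QC check starts at 15:52, so stage 1 is first.

stage 1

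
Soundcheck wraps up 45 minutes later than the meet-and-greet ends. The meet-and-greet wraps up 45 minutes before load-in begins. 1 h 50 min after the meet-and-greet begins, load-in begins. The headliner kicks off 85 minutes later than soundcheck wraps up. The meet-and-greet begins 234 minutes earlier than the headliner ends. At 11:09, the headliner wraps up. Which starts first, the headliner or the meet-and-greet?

The meet-and-greet starts at 11:09 − 234 min = 07:15.
Load-in starts at 07:15 + 110 min = 09:05.
The meet-and-greet ends at 09:05 − 45 min = 08:20.
Soundcheck ends at 08:20 + 45 min = 09:05.
The headliner starts at 09:05 + 85 min = 10:30.
The headliner starts at 10:30 and the meet-and-greet starts at 07:15, so the meet-and-greet is first.

the meet-and-greet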